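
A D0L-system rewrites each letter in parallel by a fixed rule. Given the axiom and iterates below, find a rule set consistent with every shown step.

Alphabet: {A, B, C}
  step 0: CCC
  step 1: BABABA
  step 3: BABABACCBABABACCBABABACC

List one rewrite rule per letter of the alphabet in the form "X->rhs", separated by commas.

  step 0 ⇒ step 1: CCC ⇒ BA·BA·BA
    C ↦ BA
    A ↦ CB  (constrained at step 1)
    B ↦ CC  (constrained at step 1)

A->CB, B->CC, C->BA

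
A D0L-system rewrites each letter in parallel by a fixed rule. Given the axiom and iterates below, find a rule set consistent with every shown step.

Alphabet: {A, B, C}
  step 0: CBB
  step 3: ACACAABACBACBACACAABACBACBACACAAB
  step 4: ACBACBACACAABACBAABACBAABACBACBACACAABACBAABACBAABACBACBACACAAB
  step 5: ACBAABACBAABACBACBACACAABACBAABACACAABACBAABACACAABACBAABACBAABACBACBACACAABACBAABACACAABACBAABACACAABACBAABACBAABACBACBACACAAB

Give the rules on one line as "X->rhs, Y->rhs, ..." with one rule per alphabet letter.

A->AC, B->AAB, C->B

  step 4 ⇒ step 5: ACBACBACACAABACBAABACBAABACBACBACACAABACBAABACBAABACBACBACACAAB ⇒ AC·B·AAB·AC·B·AAB·AC·B·AC·B·AC·AC·AAB·AC·B·AAB·AC·AC·AAB·AC·B·AAB·AC·AC·AAB·AC·B·AAB·AC·B·AAB·AC·B·AC·B·AC·AC·AAB·AC·B·AAB·AC·AC·AAB·AC·B·AAB·AC·AC·AAB·AC·B·AAB·AC·B·AAB·AC·B·AC·B·AC·AC·AAB
    A ↦ AC
    B ↦ AAB
    C ↦ B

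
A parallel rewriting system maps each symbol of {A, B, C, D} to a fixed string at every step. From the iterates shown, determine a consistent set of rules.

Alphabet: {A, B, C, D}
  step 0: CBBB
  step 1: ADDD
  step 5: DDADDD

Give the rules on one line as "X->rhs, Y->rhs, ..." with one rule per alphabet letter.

  step 0 ⇒ step 1: CBBB ⇒ A·D·D·D
    B ↦ D
    C ↦ A
    A ↦ BC  (constrained at step 1)
    D ↦ B  (constrained at step 1)

A->BC, B->D, C->A, D->B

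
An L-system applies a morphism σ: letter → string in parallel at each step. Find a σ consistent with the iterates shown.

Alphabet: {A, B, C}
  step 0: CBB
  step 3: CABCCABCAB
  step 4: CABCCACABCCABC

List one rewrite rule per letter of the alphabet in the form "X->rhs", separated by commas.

A->B, B->C, C->CA

  step 3 ⇒ step 4: CABCCABCAB ⇒ CA·B·C·CA·CA·B·C·CA·B·C
    A ↦ B
    B ↦ C
    C ↦ CA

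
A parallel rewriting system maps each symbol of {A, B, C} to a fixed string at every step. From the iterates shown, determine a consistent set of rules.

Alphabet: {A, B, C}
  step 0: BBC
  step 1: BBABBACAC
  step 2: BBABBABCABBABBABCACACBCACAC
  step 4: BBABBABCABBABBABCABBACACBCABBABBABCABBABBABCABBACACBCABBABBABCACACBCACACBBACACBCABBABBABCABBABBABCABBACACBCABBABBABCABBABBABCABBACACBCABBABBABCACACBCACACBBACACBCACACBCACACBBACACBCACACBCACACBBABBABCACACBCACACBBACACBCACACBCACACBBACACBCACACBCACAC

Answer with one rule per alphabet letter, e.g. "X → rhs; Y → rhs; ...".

A->BCA, B->BBA, C->CAC

  step 1 ⇒ step 2: BBABBACAC ⇒ BBA·BBA·BCA·BBA·BBA·BCA·CAC·BCA·CAC
    A ↦ BCA
    B ↦ BBA
    C ↦ CAC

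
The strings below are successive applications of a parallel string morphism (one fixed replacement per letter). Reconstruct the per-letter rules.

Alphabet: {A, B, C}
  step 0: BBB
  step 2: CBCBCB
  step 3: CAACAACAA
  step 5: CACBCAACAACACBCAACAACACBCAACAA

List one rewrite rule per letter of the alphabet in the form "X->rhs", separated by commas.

A->CB, B->A, C->CA

  step 2 ⇒ step 3: CBCBCB ⇒ CA·A·CA·A·CA·A
    B ↦ A
    C ↦ CA
    A ↦ CB  (constrained at step 3)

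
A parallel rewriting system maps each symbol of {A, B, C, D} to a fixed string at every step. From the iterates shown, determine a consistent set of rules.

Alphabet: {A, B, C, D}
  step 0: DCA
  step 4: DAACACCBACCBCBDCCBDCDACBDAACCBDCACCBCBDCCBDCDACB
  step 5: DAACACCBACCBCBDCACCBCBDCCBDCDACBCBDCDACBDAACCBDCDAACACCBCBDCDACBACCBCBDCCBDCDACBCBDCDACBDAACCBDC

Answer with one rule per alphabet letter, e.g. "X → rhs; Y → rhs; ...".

A->AC, B->DC, C->CB, D->DA

  step 4 ⇒ step 5: DAACACCBACCBCBDCCBDCDACBDAACCBDCACCBCBDCCBDCDACB ⇒ DA·AC·AC·CB·AC·CB·CB·DC·AC·CB·CB·DC·CB·DC·DA·CB·CB·DC·DA·CB·DA·AC·CB·DC·DA·AC·AC·CB·CB·DC·DA·CB·AC·CB·CB·DC·CB·DC·DA·CB·CB·DC·DA·CB·DA·AC·CB·DC
    A ↦ AC
    B ↦ DC
    C ↦ CB
    D ↦ DA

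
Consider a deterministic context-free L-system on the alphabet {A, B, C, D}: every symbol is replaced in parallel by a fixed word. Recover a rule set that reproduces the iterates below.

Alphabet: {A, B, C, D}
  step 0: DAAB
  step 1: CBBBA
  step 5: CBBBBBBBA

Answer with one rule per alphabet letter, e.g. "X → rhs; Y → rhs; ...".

A->B, B->A, C->DA, D->CB

  step 0 ⇒ step 1: DAAB ⇒ CB·B·B·A
    A ↦ B
    B ↦ A
    D ↦ CB
    C ↦ DA  (constrained at step 1)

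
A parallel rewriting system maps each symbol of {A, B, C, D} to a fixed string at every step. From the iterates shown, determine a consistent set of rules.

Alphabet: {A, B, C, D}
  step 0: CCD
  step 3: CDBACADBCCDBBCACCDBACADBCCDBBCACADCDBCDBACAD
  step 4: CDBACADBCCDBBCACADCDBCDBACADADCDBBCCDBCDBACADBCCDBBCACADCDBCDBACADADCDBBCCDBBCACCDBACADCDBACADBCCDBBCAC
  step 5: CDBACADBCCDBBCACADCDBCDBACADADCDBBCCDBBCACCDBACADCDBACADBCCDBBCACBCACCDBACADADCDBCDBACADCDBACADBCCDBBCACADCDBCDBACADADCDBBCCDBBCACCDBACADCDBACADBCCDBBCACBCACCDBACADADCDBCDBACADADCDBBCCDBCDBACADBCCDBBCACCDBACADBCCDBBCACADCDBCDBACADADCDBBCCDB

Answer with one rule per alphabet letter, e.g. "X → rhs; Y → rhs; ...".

  step 4 ⇒ step 5: CDBACADBCCDBBCACADCDBCDBACADADCDBBCCDBCDBACADBCCDBBCACADCDBCDBACADADCDBBCCDBBCACCDBACADCDBACADBCCDBBCAC ⇒ CDB·AC·AD·BC·CDB·BC·AC·AD·CDB·CDB·AC·AD·AD·CDB·BC·CDB·BC·AC·CDB·AC·AD·CDB·AC·AD·BC·CDB·BC·AC·BC·AC·CDB·AC·AD·AD·CDB·CDB·AC·AD·CDB·AC·AD·BC·CDB·BC·AC·AD·CDB·CDB·AC·AD·AD·CDB·BC·CDB·BC·AC·CDB·AC·AD·CDB·AC·AD·BC·CDB·BC·AC·BC·AC·CDB·AC·AD·AD·CDB·CDB·AC·AD·AD·CDB·BC·CDB·CDB·AC·AD·BC·CDB·BC·AC·CDB·AC·AD·BC·CDB·BC·AC·AD·CDB·CDB·AC·AD·AD·CDB·BC·CDB
    A ↦ BC
    B ↦ AD
    C ↦ CDB
    D ↦ AC

A->BC, B->AD, C->CDB, D->AC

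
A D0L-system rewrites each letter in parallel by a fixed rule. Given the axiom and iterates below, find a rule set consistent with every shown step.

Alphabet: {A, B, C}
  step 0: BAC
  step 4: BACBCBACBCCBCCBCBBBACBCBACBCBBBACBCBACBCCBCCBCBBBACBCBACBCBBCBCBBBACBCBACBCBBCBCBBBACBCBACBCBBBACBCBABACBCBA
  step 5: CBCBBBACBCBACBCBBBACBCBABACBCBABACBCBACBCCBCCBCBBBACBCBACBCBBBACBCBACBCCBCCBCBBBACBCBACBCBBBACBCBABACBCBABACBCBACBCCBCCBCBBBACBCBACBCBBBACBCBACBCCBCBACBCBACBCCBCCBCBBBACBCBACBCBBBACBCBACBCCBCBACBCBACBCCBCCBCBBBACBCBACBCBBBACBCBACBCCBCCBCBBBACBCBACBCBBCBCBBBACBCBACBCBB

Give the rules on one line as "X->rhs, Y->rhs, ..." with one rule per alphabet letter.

A->BB, B->CBC, C->BA

  step 4 ⇒ step 5: BACBCBACBCCBCCBCBBBACBCBACBCBBBACBCBACBCCBCCBCBBBACBCBACBCBBCBCBBBACBCBACBCBBCBCBBBACBCBACBCBBBACBCBABACBCBA ⇒ CBC·BB·BA·CBC·BA·CBC·BB·BA·CBC·BA·BA·CBC·BA·BA·CBC·BA·CBC·CBC·CBC·BB·BA·CBC·BA·CBC·BB·BA·CBC·BA·CBC·CBC·CBC·BB·BA·CBC·BA·CBC·BB·BA·CBC·BA·BA·CBC·BA·BA·CBC·BA·CBC·CBC·CBC·BB·BA·CBC·BA·CBC·BB·BA·CBC·BA·CBC·CBC·BA·CBC·BA·CBC·CBC·CBC·BB·BA·CBC·BA·CBC·BB·BA·CBC·BA·CBC·CBC·BA·CBC·BA·CBC·CBC·CBC·BB·BA·CBC·BA·CBC·BB·BA·CBC·BA·CBC·CBC·CBC·BB·BA·CBC·BA·CBC·BB·CBC·BB·BA·CBC·BA·CBC·BB
    A ↦ BB
    B ↦ CBC
    C ↦ BA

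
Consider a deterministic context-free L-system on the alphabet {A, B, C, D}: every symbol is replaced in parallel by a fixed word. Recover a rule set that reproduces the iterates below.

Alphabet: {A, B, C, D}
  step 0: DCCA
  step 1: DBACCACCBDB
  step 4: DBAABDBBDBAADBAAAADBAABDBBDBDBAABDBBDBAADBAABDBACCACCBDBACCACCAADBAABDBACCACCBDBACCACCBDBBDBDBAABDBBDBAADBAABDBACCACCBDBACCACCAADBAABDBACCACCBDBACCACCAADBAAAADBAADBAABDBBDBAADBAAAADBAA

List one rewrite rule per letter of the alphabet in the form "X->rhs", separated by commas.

  step 0 ⇒ step 1: DCCA ⇒ DB·ACC·ACC·BDB
    A ↦ BDB
    C ↦ ACC
    D ↦ DB
    B ↦ AA  (constrained at step 1)

A->BDB, B->AA, C->ACC, D->DB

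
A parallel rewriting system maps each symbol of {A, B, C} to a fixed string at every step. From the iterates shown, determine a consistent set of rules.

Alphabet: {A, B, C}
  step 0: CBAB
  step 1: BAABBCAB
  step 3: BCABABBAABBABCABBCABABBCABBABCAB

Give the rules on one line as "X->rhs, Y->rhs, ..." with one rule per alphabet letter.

A->BC, B->AB, C->BA

  step 0 ⇒ step 1: CBAB ⇒ BA·AB·BC·AB
    A ↦ BC
    B ↦ AB
    C ↦ BA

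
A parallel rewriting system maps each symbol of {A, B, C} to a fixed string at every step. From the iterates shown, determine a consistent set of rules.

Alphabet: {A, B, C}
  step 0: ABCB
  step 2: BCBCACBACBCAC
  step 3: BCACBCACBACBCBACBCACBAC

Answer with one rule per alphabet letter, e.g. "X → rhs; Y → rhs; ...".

A->B, B->BC, C->AC

  step 2 ⇒ step 3: BCBCACBACBCAC ⇒ BC·AC·BC·AC·B·AC·BC·B·AC·BC·AC·B·AC
    A ↦ B
    B ↦ BC
    C ↦ AC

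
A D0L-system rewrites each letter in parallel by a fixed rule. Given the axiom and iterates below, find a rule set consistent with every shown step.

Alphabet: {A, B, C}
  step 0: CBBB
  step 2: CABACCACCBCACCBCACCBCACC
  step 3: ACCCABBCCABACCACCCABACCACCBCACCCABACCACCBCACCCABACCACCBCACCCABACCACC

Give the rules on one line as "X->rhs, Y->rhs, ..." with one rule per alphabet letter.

A->CAB, B->BC, C->ACC

  step 2 ⇒ step 3: CABACCACCBCACCBCACCBCACC ⇒ ACC·CAB·BC·CAB·ACC·ACC·CAB·ACC·ACC·BC·ACC·CAB·ACC·ACC·BC·ACC·CAB·ACC·ACC·BC·ACC·CAB·ACC·ACC
    A ↦ CAB
    B ↦ BC
    C ↦ ACC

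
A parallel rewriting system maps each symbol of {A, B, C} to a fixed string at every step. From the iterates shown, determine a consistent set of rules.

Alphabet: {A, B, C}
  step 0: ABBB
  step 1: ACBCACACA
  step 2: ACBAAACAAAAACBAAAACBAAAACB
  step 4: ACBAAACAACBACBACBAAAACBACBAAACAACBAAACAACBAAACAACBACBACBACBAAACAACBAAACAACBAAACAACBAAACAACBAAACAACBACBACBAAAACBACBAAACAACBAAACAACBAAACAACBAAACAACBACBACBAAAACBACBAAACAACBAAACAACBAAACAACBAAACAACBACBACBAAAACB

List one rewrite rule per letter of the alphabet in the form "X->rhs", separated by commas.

A->ACB, B->CA, C->AAA

  step 1 ⇒ step 2: ACBCACACA ⇒ ACB·AAA·CA·AAA·ACB·AAA·ACB·AAA·ACB
    A ↦ ACB
    B ↦ CA
    C ↦ AAA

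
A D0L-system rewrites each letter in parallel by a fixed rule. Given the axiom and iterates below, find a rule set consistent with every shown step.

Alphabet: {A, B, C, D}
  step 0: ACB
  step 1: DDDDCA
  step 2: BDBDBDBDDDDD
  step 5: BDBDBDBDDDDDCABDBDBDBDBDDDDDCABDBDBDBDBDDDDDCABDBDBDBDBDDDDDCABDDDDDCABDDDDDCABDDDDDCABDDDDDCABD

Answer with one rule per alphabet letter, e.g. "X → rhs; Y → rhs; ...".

A->DD, B->CA, C->DD, D->BD

  step 1 ⇒ step 2: DDDDCA ⇒ BD·BD·BD·BD·DD·DD
    A ↦ DD
    C ↦ DD
    D ↦ BD
  step 0 ⇒ step 1: ACB ⇒ DD·DD·CA
    B ↦ CA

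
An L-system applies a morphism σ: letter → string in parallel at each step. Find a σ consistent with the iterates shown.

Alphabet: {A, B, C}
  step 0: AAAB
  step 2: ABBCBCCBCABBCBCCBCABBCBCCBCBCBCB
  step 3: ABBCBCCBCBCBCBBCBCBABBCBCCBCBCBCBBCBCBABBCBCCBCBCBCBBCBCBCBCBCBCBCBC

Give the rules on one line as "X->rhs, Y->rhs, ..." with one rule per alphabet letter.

  step 2 ⇒ step 3: ABBCBCCBCABBCBCCBCABBCBCCBCBCBCB ⇒ ABB·CBC·CBC·B·CBC·B·B·CBC·B·ABB·CBC·CBC·B·CBC·B·B·CBC·B·ABB·CBC·CBC·B·CBC·B·B·CBC·B·CBC·B·CBC·B·CBC
    A ↦ ABB
    B ↦ CBC
    C ↦ B

A->ABB, B->CBC, C->B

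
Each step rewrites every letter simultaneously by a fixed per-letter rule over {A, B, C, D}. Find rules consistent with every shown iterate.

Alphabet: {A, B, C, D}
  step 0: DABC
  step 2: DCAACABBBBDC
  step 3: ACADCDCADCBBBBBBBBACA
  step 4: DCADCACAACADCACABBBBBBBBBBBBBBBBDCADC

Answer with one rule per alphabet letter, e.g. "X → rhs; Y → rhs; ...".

  step 3 ⇒ step 4: ACADCDCADCBBBBBBBBACA ⇒ DC·A·DC·AC·A·AC·A·DC·AC·A·BB·BB·BB·BB·BB·BB·BB·BB·DC·A·DC
    A ↦ DC
    B ↦ BB
    C ↦ A
    D ↦ AC

A->DC, B->BB, C->A, D->AC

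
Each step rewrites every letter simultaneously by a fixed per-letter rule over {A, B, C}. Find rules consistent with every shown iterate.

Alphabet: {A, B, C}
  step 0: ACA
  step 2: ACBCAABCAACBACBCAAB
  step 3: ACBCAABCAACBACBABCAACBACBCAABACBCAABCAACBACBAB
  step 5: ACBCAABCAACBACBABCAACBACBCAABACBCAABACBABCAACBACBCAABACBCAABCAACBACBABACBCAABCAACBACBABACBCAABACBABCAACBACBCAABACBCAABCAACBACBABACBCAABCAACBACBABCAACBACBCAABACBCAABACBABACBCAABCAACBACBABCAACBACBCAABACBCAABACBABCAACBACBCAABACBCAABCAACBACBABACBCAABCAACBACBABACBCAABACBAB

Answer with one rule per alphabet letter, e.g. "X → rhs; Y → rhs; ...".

A->ACB, B->AB, C->CA

  step 2 ⇒ step 3: ACBCAABCAACBACBCAAB ⇒ ACB·CA·AB·CA·ACB·ACB·AB·CA·ACB·ACB·CA·AB·ACB·CA·AB·CA·ACB·ACB·AB
    A ↦ ACB
    B ↦ AB
    C ↦ CA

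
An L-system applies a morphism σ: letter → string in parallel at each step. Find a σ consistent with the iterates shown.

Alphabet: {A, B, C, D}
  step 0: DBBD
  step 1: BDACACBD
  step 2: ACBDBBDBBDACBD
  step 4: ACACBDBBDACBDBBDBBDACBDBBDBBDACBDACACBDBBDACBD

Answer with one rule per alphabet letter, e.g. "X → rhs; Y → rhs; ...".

  step 1 ⇒ step 2: BDACACBD ⇒ AC·BD·BB·D·BB·D·AC·BD
    A ↦ BB
    B ↦ AC
    C ↦ D
    D ↦ BD

A->BB, B->AC, C->D, D->BD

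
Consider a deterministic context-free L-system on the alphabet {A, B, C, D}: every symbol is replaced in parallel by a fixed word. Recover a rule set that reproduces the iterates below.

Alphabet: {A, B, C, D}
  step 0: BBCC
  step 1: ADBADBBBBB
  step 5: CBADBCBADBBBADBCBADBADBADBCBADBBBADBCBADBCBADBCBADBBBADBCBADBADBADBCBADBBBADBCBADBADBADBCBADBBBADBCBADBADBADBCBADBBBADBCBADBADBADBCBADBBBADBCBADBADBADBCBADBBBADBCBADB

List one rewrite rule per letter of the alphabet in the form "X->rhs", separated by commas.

A->C, B->ADB, C->BB, D->B

  step 0 ⇒ step 1: BBCC ⇒ ADB·ADB·BB·BB
    B ↦ ADB
    C ↦ BB
    A ↦ C  (constrained at step 1)
    D ↦ B  (constrained at step 1)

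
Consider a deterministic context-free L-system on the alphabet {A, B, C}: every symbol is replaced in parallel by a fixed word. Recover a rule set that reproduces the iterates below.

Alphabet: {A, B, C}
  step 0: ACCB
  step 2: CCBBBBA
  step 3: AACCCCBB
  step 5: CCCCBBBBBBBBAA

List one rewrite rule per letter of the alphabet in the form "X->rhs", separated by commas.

A->BB, B->C, C->A

  step 2 ⇒ step 3: CCBBBBA ⇒ A·A·C·C·C·C·BB
    A ↦ BB
    B ↦ C
    C ↦ A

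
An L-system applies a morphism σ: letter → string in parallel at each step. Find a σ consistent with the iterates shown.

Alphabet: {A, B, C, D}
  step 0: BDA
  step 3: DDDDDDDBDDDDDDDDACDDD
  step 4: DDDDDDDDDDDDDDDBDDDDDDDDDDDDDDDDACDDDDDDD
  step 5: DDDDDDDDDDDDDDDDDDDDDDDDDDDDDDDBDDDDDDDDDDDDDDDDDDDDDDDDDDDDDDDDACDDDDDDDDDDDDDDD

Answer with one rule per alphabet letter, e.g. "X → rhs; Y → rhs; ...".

A->AC, B->DB, C->D, D->DD

  step 4 ⇒ step 5: DDDDDDDDDDDDDDDBDDDDDDDDDDDDDDDDACDDDDDDD ⇒ DD·DD·DD·DD·DD·DD·DD·DD·DD·DD·DD·DD·DD·DD·DD·DB·DD·DD·DD·DD·DD·DD·DD·DD·DD·DD·DD·DD·DD·DD·DD·DD·AC·D·DD·DD·DD·DD·DD·DD·DD
    A ↦ AC
    B ↦ DB
    C ↦ D
    D ↦ DD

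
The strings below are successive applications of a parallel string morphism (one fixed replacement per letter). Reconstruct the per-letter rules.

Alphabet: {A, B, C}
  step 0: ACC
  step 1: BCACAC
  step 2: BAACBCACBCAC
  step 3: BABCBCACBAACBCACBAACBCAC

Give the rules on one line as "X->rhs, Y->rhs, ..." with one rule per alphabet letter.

  step 2 ⇒ step 3: BAACBCACBCAC ⇒ BA·BC·BC·AC·BA·AC·BC·AC·BA·AC·BC·AC
    A ↦ BC
    B ↦ BA
    C ↦ AC

A->BC, B->BA, C->AC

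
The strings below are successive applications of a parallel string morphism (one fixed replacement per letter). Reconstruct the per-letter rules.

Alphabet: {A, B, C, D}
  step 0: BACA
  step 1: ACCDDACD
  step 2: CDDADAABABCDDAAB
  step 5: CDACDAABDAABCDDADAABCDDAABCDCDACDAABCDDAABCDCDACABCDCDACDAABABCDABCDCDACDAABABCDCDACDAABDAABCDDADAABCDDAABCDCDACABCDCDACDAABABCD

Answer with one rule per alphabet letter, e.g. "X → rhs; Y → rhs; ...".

A->CD, B->AC, C->DA, D->AB

  step 1 ⇒ step 2: ACCDDACD ⇒ CD·DA·DA·AB·AB·CD·DA·AB
    A ↦ CD
    C ↦ DA
    D ↦ AB
  step 0 ⇒ step 1: BACA ⇒ AC·CD·DA·CD
    B ↦ AC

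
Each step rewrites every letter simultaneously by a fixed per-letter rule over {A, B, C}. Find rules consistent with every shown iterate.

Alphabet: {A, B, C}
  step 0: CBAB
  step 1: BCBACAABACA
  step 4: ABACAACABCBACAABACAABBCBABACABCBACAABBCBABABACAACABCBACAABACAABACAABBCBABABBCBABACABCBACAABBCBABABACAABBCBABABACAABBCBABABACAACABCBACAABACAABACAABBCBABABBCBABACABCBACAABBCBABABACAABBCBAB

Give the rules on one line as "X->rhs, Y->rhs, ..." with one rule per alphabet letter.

A->AB, B->ACA, C->BCB

  step 0 ⇒ step 1: CBAB ⇒ BCB·ACA·AB·ACA
    A ↦ AB
    B ↦ ACA
    C ↦ BCB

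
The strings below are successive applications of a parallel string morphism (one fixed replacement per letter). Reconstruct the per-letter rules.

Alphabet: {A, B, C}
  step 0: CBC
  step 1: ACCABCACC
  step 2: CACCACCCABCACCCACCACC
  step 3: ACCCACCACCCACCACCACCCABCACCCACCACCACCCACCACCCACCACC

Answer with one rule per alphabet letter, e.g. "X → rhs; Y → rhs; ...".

  step 2 ⇒ step 3: CACCACCCABCACCCACCACC ⇒ ACC·C·ACC·ACC·C·ACC·ACC·ACC·C·ABC·ACC·C·ACC·ACC·ACC·C·ACC·ACC·C·ACC·ACC
    A ↦ C
    B ↦ ABC
    C ↦ ACC

A->C, B->ABC, C->ACC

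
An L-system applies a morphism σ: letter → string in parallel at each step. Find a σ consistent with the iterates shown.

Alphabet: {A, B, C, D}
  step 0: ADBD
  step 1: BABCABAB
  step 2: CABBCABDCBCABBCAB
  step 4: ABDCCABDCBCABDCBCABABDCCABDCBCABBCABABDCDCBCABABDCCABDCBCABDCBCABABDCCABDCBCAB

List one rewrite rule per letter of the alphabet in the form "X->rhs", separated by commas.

  step 1 ⇒ step 2: BABCABAB ⇒ CAB·B·CAB·DC·B·CAB·B·CAB
    A ↦ B
    B ↦ CAB
    C ↦ DC
  step 0 ⇒ step 1: ADBD ⇒ B·AB·CAB·AB
    D ↦ AB

A->B, B->CAB, C->DC, D->AB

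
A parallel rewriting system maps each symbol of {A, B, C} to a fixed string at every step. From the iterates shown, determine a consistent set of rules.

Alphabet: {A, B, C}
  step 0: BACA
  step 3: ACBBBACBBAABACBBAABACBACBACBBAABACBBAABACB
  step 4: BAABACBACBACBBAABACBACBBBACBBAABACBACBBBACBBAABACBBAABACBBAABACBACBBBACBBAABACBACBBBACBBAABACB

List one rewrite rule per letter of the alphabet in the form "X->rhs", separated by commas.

A->B, B->ACB, C->AAB

  step 3 ⇒ step 4: ACBBBACBBAABACBBAABACBACBACBBAABACBBAABACB ⇒ B·AAB·ACB·ACB·ACB·B·AAB·ACB·ACB·B·B·ACB·B·AAB·ACB·ACB·B·B·ACB·B·AAB·ACB·B·AAB·ACB·B·AAB·ACB·ACB·B·B·ACB·B·AAB·ACB·ACB·B·B·ACB·B·AAB·ACB
    A ↦ B
    B ↦ ACB
    C ↦ AAB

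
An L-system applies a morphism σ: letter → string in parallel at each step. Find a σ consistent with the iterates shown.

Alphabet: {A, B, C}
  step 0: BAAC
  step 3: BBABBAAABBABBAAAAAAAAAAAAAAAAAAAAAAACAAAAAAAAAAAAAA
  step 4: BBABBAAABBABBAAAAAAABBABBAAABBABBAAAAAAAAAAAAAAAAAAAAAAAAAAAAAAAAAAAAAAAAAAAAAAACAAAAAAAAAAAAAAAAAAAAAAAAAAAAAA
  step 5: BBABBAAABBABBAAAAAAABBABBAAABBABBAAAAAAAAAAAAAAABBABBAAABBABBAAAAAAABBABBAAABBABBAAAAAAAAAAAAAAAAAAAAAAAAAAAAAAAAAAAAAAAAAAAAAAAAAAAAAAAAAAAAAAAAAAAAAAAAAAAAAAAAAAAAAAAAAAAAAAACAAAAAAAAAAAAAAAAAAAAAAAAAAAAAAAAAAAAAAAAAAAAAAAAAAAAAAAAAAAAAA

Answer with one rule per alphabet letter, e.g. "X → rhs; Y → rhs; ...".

A->AA, B->BBA, C->CAA

  step 4 ⇒ step 5: BBABBAAABBABBAAAAAAABBABBAAABBABBAAAAAAAAAAAAAAAAAAAAAAAAAAAAAAAAAAAAAAAAAAAAAAACAAAAAAAAAAAAAAAAAAAAAAAAAAAAAA ⇒ BBA·BBA·AA·BBA·BBA·AA·AA·AA·BBA·BBA·AA·BBA·BBA·AA·AA·AA·AA·AA·AA·AA·BBA·BBA·AA·BBA·BBA·AA·AA·AA·BBA·BBA·AA·BBA·BBA·AA·AA·AA·AA·AA·AA·AA·AA·AA·AA·AA·AA·AA·AA·AA·AA·AA·AA·AA·AA·AA·AA·AA·AA·AA·AA·AA·AA·AA·AA·AA·AA·AA·AA·AA·AA·AA·AA·AA·AA·AA·AA·AA·AA·AA·AA·AA·CAA·AA·AA·AA·AA·AA·AA·AA·AA·AA·AA·AA·AA·AA·AA·AA·AA·AA·AA·AA·AA·AA·AA·AA·AA·AA·AA·AA·AA·AA·AA
    A ↦ AA
    B ↦ BBA
    C ↦ CAA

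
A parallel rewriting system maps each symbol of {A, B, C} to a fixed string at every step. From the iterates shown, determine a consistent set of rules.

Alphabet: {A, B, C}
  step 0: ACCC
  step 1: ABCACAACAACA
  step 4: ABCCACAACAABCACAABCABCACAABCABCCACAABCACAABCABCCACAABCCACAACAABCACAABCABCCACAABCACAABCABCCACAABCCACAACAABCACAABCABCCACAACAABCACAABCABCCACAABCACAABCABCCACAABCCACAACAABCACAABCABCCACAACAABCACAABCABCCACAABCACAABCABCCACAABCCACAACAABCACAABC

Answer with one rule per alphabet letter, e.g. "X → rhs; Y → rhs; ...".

A->ABC, B->C, C->ACA

  step 0 ⇒ step 1: ACCC ⇒ ABC·ACA·ACA·ACA
    A ↦ ABC
    C ↦ ACA
    B ↦ C  (constrained at step 1)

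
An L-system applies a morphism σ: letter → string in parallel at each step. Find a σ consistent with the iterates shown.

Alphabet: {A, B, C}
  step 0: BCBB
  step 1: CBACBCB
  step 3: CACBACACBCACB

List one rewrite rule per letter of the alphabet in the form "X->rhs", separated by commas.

A->C, B->CB, C->A

  step 0 ⇒ step 1: BCBB ⇒ CB·A·CB·CB
    B ↦ CB
    C ↦ A
    A ↦ C  (constrained at step 1)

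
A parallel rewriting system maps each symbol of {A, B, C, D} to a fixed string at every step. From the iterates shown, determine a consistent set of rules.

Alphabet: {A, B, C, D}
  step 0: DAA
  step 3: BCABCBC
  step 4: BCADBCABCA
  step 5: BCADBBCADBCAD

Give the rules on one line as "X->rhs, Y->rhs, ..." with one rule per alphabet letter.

  step 4 ⇒ step 5: BCADBCABCA ⇒ BC·A·D·B·BC·A·D·BC·A·D
    A ↦ D
    B ↦ BC
    C ↦ A
    D ↦ B

A->D, B->BC, C->A, D->B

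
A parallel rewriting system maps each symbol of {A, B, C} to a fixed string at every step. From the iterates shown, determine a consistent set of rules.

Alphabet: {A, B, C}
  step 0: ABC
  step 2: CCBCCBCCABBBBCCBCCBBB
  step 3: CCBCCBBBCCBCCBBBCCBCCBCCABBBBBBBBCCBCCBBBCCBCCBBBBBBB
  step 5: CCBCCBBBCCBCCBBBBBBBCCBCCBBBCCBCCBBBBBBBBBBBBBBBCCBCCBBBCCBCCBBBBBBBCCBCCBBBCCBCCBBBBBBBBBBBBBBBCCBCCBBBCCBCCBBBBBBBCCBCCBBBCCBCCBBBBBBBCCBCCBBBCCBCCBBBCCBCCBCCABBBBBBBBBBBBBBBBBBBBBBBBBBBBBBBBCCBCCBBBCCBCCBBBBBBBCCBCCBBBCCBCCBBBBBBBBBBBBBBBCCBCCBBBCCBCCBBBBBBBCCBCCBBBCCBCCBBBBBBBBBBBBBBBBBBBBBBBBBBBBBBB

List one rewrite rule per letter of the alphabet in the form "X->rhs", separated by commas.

A->CCA, B->BB, C->CCB

  step 2 ⇒ step 3: CCBCCBCCABBBBCCBCCBBB ⇒ CCB·CCB·BB·CCB·CCB·BB·CCB·CCB·CCA·BB·BB·BB·BB·CCB·CCB·BB·CCB·CCB·BB·BB·BB
    A ↦ CCA
    B ↦ BB
    C ↦ CCB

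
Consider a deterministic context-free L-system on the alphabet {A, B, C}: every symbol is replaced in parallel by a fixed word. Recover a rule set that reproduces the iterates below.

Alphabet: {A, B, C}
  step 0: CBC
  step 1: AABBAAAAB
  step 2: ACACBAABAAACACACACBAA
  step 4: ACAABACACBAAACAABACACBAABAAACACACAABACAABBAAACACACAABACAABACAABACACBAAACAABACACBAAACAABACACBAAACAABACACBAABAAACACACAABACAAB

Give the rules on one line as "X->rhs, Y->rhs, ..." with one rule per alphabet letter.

A->AC, B->BAA, C->AAB

  step 1 ⇒ step 2: AABBAAAAB ⇒ AC·AC·BAA·BAA·AC·AC·AC·AC·BAA
    A ↦ AC
    B ↦ BAA
  step 0 ⇒ step 1: CBC ⇒ AAB·BAA·AAB
    C ↦ AAB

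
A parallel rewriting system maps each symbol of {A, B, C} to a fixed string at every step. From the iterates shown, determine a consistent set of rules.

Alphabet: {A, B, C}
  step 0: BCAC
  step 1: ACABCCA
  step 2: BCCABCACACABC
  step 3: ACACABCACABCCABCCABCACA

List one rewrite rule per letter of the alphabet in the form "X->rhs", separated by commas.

A->BC, B->A, C->CA

  step 2 ⇒ step 3: BCCABCACACABC ⇒ A·CA·CA·BC·A·CA·BC·CA·BC·CA·BC·A·CA
    A ↦ BC
    B ↦ A
    C ↦ CA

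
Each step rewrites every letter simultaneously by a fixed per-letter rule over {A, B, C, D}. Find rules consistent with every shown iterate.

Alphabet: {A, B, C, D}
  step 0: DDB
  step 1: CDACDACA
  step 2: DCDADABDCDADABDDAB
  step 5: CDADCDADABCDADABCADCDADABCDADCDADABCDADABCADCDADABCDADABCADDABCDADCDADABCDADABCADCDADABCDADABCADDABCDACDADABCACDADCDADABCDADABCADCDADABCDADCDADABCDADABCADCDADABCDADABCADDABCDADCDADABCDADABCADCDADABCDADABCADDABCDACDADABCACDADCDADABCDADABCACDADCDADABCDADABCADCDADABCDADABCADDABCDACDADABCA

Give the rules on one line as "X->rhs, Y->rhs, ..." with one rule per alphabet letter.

A->DAB, B->CA, C->D, D->CDA

  step 1 ⇒ step 2: CDACDACA ⇒ D·CDA·DAB·D·CDA·DAB·D·DAB
    A ↦ DAB
    C ↦ D
    D ↦ CDA
  step 0 ⇒ step 1: DDB ⇒ CDA·CDA·CA
    B ↦ CA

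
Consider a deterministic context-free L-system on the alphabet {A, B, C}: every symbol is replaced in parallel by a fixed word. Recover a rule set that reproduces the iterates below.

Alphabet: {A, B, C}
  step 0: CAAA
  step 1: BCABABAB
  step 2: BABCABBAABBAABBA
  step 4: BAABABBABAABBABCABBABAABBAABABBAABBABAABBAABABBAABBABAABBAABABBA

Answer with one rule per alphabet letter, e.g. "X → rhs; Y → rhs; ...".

A->AB, B->BA, C->BC

  step 1 ⇒ step 2: BCABABAB ⇒ BA·BC·AB·BA·AB·BA·AB·BA
    A ↦ AB
    B ↦ BA
    C ↦ BC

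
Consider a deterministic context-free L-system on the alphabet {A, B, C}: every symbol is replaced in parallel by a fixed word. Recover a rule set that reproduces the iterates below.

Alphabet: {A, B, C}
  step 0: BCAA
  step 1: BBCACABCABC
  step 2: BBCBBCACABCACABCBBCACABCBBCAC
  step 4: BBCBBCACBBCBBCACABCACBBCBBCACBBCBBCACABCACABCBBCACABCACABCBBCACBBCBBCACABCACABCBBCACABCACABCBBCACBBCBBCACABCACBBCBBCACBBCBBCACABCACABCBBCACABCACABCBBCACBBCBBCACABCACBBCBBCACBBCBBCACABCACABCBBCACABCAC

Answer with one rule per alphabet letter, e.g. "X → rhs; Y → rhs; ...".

  step 1 ⇒ step 2: BBCACABCABC ⇒ BBC·BBC·AC·ABC·AC·ABC·BBC·AC·ABC·BBC·AC
    A ↦ ABC
    B ↦ BBC
    C ↦ AC

A->ABC, B->BBC, C->AC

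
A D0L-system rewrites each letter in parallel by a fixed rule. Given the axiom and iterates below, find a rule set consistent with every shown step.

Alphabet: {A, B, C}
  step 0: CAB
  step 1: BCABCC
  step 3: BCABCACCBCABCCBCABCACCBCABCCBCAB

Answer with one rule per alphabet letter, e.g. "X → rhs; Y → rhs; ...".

A->B, B->CC, C->BCA

  step 0 ⇒ step 1: CAB ⇒ BCA·B·CC
    A ↦ B
    B ↦ CC
    C ↦ BCA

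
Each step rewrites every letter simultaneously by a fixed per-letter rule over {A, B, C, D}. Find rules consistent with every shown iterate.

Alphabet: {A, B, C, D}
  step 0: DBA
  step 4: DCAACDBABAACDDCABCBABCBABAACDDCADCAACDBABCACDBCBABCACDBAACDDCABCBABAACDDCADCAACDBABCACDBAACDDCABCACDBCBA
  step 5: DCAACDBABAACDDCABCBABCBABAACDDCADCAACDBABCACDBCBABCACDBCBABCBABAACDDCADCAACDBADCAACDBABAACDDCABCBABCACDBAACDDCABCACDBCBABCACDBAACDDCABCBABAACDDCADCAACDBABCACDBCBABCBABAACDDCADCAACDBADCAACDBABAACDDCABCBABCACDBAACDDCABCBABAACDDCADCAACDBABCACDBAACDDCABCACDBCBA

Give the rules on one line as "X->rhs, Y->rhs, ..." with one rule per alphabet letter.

A->BA, B->BC, C->ACD, D->DCA

  step 4 ⇒ step 5: DCAACDBABAACDDCABCBABCBABAACDDCADCAACDBABCACDBCBABCACDBAACDDCABCBABAACDDCADCAACDBABCACDBAACDDCABCACDBCBA ⇒ DCA·ACD·BA·BA·ACD·DCA·BC·BA·BC·BA·BA·ACD·DCA·DCA·ACD·BA·BC·ACD·BC·BA·BC·ACD·BC·BA·BC·BA·BA·ACD·DCA·DCA·ACD·BA·DCA·ACD·BA·BA·ACD·DCA·BC·BA·BC·ACD·BA·ACD·DCA·BC·ACD·BC·BA·BC·ACD·BA·ACD·DCA·BC·BA·BA·ACD·DCA·DCA·ACD·BA·BC·ACD·BC·BA·BC·BA·BA·ACD·DCA·DCA·ACD·BA·DCA·ACD·BA·BA·ACD·DCA·BC·BA·BC·ACD·BA·ACD·DCA·BC·BA·BA·ACD·DCA·DCA·ACD·BA·BC·ACD·BA·ACD·DCA·BC·ACD·BC·BA
    A ↦ BA
    B ↦ BC
    C ↦ ACD
    D ↦ DCA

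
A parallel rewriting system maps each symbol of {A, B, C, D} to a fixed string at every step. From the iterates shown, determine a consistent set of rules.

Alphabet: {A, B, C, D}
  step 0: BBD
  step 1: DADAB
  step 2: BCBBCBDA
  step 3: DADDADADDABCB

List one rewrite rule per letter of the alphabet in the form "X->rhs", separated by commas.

  step 2 ⇒ step 3: BCBBCBDA ⇒ DA·D·DA·DA·D·DA·B·CB
    A ↦ CB
    B ↦ DA
    C ↦ D
    D ↦ B

A->CB, B->DA, C->D, D->B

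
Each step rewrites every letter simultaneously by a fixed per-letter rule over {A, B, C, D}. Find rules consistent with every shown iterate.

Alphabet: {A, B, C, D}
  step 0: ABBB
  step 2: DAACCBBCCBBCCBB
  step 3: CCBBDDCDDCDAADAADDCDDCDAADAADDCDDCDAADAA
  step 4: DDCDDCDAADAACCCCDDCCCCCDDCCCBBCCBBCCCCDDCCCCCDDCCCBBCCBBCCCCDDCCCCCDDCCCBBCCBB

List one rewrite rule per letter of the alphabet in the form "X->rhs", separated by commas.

  step 3 ⇒ step 4: CCBBDDCDDCDAADAADDCDDCDAADAADDCDDCDAADAA ⇒ DDC·DDC·DAA·DAA·CC·CC·DDC·CC·CC·DDC·CC·B·B·CC·B·B·CC·CC·DDC·CC·CC·DDC·CC·B·B·CC·B·B·CC·CC·DDC·CC·CC·DDC·CC·B·B·CC·B·B
    A ↦ B
    B ↦ DAA
    C ↦ DDC
    D ↦ CC

A->B, B->DAA, C->DDC, D->CC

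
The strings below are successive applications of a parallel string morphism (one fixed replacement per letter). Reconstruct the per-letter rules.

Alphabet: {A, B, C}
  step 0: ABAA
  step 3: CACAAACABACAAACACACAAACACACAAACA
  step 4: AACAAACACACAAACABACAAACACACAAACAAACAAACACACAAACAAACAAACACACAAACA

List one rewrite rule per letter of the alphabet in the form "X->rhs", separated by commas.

  step 3 ⇒ step 4: CACAAACABACAAACACACAAACACACAAACA ⇒ AA·CA·AA·CA·CA·CA·AA·CA·BA·CA·AA·CA·CA·CA·AA·CA·AA·CA·AA·CA·CA·CA·AA·CA·AA·CA·AA·CA·CA·CA·AA·CA
    A ↦ CA
    B ↦ BA
    C ↦ AA

A->CA, B->BA, C->AA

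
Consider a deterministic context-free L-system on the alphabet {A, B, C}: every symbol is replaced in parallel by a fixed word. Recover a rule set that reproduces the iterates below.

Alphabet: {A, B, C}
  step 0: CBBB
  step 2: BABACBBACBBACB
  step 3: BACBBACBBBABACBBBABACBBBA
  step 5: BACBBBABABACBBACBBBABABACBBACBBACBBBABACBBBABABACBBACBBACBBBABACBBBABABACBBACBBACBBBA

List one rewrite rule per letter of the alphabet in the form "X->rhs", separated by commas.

A->CB, B->BA, C->B

  step 2 ⇒ step 3: BABACBBACBBACB ⇒ BA·CB·BA·CB·B·BA·BA·CB·B·BA·BA·CB·B·BA
    A ↦ CB
    B ↦ BA
    C ↦ B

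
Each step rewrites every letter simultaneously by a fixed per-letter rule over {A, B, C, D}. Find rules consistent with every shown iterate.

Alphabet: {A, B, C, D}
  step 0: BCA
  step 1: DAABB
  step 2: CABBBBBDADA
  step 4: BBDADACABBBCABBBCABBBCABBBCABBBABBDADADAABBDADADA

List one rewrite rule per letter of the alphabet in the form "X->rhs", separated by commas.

  step 1 ⇒ step 2: DAABB ⇒ CAB·BB·BB·DA·DA
    A ↦ BB
    B ↦ DA
    D ↦ CAB
  step 0 ⇒ step 1: BCA ⇒ DA·A·BB
    C ↦ A

A->BB, B->DA, C->A, D->CAB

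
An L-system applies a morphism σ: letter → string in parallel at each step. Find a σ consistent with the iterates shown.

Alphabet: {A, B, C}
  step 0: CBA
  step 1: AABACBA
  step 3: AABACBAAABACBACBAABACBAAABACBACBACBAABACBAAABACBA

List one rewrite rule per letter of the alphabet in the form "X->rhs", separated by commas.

  step 0 ⇒ step 1: CBA ⇒ A·ABA·CBA
    A ↦ CBA
    B ↦ ABA
    C ↦ A

A->CBA, B->ABA, C->A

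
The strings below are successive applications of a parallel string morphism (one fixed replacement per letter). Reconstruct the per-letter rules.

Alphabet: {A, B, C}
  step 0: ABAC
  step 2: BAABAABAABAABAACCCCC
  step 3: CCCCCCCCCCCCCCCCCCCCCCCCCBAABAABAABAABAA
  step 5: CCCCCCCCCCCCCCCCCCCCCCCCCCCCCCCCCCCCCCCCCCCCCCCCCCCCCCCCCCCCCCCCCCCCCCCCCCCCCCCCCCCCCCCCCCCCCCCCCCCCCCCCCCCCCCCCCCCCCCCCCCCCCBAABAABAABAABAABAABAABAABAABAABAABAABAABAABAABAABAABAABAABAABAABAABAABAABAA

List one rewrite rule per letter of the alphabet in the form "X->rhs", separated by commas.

A->CC, B->C, C->BAA

  step 2 ⇒ step 3: BAABAABAABAABAACCCCC ⇒ C·CC·CC·C·CC·CC·C·CC·CC·C·CC·CC·C·CC·CC·BAA·BAA·BAA·BAA·BAA
    A ↦ CC
    B ↦ C
    C ↦ BAA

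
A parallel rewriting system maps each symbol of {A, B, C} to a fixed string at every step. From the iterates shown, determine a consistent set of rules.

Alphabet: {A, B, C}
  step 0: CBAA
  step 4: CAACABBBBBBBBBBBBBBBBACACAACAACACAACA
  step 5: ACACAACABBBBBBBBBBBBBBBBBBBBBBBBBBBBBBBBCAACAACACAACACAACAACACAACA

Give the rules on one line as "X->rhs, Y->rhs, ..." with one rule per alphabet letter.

A->CA, B->BB, C->A

  step 4 ⇒ step 5: CAACABBBBBBBBBBBBBBBBACACAACAACACAACA ⇒ A·CA·CA·A·CA·BB·BB·BB·BB·BB·BB·BB·BB·BB·BB·BB·BB·BB·BB·BB·BB·CA·A·CA·A·CA·CA·A·CA·CA·A·CA·A·CA·CA·A·CA
    A ↦ CA
    B ↦ BB
    C ↦ A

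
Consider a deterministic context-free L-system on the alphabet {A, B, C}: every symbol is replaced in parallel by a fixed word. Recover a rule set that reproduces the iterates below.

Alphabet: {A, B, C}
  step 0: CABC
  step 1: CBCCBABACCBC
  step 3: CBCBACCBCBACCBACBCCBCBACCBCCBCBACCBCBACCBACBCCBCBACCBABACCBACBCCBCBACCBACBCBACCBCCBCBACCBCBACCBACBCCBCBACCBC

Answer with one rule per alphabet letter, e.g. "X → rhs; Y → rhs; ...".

  step 0 ⇒ step 1: CABC ⇒ CBC·CBA·BAC·CBC
    A ↦ CBA
    B ↦ BAC
    C ↦ CBC

A->CBA, B->BAC, C->CBC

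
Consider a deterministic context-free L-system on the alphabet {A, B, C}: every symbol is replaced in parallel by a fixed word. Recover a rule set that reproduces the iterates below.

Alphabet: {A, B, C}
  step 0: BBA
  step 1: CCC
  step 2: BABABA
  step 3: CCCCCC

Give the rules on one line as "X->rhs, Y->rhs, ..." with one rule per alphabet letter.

A->C, B->C, C->BA

  step 2 ⇒ step 3: BABABA ⇒ C·C·C·C·C·C
    A ↦ C
    B ↦ C
  step 1 ⇒ step 2: CCC ⇒ BA·BA·BA
    C ↦ BA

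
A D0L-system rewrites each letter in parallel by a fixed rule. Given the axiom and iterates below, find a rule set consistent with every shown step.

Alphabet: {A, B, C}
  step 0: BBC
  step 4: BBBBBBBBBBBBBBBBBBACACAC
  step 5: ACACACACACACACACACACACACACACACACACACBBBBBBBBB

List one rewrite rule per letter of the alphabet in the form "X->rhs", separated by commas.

A->BB, B->AC, C->B

  step 4 ⇒ step 5: BBBBBBBBBBBBBBBBBBACACAC ⇒ AC·AC·AC·AC·AC·AC·AC·AC·AC·AC·AC·AC·AC·AC·AC·AC·AC·AC·BB·B·BB·B·BB·B
    A ↦ BB
    B ↦ AC
    C ↦ B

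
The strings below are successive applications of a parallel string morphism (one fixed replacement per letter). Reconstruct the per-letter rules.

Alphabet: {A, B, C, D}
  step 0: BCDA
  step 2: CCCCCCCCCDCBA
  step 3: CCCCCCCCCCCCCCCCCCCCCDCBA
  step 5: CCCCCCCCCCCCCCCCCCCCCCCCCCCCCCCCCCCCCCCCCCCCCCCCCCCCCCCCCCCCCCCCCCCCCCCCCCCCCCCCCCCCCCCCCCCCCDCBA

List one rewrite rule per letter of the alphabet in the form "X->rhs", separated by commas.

A->BA, B->DC, C->CC, D->C

  step 2 ⇒ step 3: CCCCCCCCCDCBA ⇒ CC·CC·CC·CC·CC·CC·CC·CC·CC·C·CC·DC·BA
    A ↦ BA
    B ↦ DC
    C ↦ CC
    D ↦ C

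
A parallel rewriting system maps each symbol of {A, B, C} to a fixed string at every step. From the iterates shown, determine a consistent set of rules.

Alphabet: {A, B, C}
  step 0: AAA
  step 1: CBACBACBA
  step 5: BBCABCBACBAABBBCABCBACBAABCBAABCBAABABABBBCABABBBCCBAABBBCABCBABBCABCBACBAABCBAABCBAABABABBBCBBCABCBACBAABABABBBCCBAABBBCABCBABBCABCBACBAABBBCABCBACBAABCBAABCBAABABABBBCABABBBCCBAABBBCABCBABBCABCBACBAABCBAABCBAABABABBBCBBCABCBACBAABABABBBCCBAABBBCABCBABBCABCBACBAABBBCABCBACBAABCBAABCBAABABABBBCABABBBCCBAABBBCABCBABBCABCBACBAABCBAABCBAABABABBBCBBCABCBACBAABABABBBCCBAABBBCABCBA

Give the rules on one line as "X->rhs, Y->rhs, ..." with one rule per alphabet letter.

  step 0 ⇒ step 1: AAA ⇒ CBA·CBA·CBA
    A ↦ CBA
    B ↦ AB  (constrained at step 1)
    C ↦ BBC  (constrained at step 1)

A->CBA, B->AB, C->BBC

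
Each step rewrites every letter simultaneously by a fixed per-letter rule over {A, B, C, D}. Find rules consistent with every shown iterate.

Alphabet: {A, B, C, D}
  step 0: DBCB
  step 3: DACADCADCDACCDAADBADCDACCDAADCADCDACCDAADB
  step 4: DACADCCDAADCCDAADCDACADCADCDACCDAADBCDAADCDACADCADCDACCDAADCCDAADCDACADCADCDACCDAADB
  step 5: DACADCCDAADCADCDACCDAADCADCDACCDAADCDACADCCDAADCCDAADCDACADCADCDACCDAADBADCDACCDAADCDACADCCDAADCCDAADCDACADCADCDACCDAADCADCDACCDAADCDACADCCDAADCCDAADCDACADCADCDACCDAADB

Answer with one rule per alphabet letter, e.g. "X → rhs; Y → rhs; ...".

A->C, B->ADB, C->ADC, D->DA

  step 4 ⇒ step 5: DACADCCDAADCCDAADCDACADCADCDACCDAADBCDAADCDACADCADCDACCDAADCCDAADCDACADCADCDACCDAADB ⇒ DA·C·ADC·C·DA·ADC·ADC·DA·C·C·DA·ADC·ADC·DA·C·C·DA·ADC·DA·C·ADC·C·DA·ADC·C·DA·ADC·DA·C·ADC·ADC·DA·C·C·DA·ADB·ADC·DA·C·C·DA·ADC·DA·C·ADC·C·DA·ADC·C·DA·ADC·DA·C·ADC·ADC·DA·C·C·DA·ADC·ADC·DA·C·C·DA·ADC·DA·C·ADC·C·DA·ADC·C·DA·ADC·DA·C·ADC·ADC·DA·C·C·DA·ADB
    A ↦ C
    B ↦ ADB
    C ↦ ADC
    D ↦ DA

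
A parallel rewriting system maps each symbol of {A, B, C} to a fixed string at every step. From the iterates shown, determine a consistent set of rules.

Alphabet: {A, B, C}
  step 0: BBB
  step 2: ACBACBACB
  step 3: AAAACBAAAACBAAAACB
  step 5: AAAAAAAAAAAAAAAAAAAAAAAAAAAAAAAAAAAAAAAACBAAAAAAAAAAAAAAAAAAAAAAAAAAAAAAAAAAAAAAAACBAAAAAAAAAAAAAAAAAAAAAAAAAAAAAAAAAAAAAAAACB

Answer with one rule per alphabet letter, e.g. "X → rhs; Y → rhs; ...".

A->AAA, B->CB, C->A

  step 2 ⇒ step 3: ACBACBACB ⇒ AAA·A·CB·AAA·A·CB·AAA·A·CB
    A ↦ AAA
    B ↦ CB
    C ↦ A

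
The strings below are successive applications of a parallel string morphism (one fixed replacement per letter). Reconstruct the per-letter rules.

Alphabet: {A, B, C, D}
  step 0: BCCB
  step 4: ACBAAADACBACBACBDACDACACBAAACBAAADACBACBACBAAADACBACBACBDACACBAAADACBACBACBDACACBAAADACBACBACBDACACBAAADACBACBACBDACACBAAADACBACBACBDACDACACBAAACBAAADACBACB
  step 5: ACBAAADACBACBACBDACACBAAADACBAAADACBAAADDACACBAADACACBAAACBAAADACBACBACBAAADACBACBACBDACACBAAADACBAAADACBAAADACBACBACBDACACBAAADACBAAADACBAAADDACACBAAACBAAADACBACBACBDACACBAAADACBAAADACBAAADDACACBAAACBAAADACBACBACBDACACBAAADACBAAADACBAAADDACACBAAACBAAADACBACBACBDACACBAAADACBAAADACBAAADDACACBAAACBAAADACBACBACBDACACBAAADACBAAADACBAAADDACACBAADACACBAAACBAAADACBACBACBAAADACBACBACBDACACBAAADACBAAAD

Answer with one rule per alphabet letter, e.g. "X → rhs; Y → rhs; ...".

  step 4 ⇒ step 5: ACBAAADACBACBACBDACDACACBAAACBAAADACBACBACBAAADACBACBACBDACACBAAADACBACBACBDACACBAAADACBACBACBDACACBAAADACBACBACBDACACBAAADACBACBACBDACDACACBAAACBAAADACBACB ⇒ ACB·AA·AD·ACB·ACB·ACB·DAC·ACB·AA·AD·ACB·AA·AD·ACB·AA·AD·DAC·ACB·AA·DAC·ACB·AA·ACB·AA·AD·ACB·ACB·ACB·AA·AD·ACB·ACB·ACB·DAC·ACB·AA·AD·ACB·AA·AD·ACB·AA·AD·ACB·ACB·ACB·DAC·ACB·AA·AD·ACB·AA·AD·ACB·AA·AD·DAC·ACB·AA·ACB·AA·AD·ACB·ACB·ACB·DAC·ACB·AA·AD·ACB·AA·AD·ACB·AA·AD·DAC·ACB·AA·ACB·AA·AD·ACB·ACB·ACB·DAC·ACB·AA·AD·ACB·AA·AD·ACB·AA·AD·DAC·ACB·AA·ACB·AA·AD·ACB·ACB·ACB·DAC·ACB·AA·AD·ACB·AA·AD·ACB·AA·AD·DAC·ACB·AA·ACB·AA·AD·ACB·ACB·ACB·DAC·ACB·AA·AD·ACB·AA·AD·ACB·AA·AD·DAC·ACB·AA·DAC·ACB·AA·ACB·AA·AD·ACB·ACB·ACB·AA·AD·ACB·ACB·ACB·DAC·ACB·AA·AD·ACB·AA·AD
    A ↦ ACB
    B ↦ AD
    C ↦ AA
    D ↦ DAC

A->ACB, B->AD, C->AA, D->DAC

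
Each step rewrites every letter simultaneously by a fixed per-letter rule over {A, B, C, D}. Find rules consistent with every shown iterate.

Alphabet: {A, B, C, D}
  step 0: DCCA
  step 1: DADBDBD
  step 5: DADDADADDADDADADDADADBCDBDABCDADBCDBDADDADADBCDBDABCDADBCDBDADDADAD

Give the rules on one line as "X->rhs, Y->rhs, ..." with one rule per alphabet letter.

  step 0 ⇒ step 1: DCCA ⇒ DA·DB·DB·D
    A ↦ D
    C ↦ DB
    D ↦ DA
    B ↦ BC  (constrained at step 1)

A->D, B->BC, C->DB, D->DA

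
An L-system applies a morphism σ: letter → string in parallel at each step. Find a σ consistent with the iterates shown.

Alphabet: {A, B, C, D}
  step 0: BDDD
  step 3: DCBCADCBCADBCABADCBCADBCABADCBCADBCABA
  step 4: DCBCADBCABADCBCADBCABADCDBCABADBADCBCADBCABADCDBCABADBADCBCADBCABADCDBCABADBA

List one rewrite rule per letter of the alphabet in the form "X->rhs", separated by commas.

  step 3 ⇒ step 4: DCBCADCBCADBCABADCBCADBCABADCBCADBCABA ⇒ DC·BCA·D·BCA·BA·DC·BCA·D·BCA·BA·DC·D·BCA·BA·D·BA·DC·BCA·D·BCA·BA·DC·D·BCA·BA·D·BA·DC·BCA·D·BCA·BA·DC·D·BCA·BA·D·BA
    A ↦ BA
    B ↦ D
    C ↦ BCA
    D ↦ DC

A->BA, B->D, C->BCA, D->DC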